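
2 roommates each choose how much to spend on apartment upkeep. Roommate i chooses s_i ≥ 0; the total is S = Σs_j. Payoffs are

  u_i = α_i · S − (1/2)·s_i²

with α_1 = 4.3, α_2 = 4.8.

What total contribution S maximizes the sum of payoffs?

Planner FOC: ∂(Σu_j)/∂s_i = (Σα_j) − s_i = 0, so s_i^SO = Σα_j = 9.1 for every i; S^SO = 18.2.

18.2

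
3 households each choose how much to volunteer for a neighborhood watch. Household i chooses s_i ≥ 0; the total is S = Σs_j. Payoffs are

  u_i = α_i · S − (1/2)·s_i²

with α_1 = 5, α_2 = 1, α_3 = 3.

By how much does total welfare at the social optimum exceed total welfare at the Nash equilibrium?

58

Household i's FOC: ∂u_i/∂s_i = α_i − s_i = 0, so s_i* = α_i.
NE contributions = (5, 1, 3); S = 9.
W^NE = (Σα)·S − ½Σα_i² = 9² − ½·35 = 63.5.
Planner sets s_i = Σα_j = 9 for every i, so S^SO = 3·9 = 27.
W^SO = (Σα)·S^SO − ½·3·(Σα)² = (3/2)·9² = 121.5.
Deadweight loss = W^SO − W^NE = 58.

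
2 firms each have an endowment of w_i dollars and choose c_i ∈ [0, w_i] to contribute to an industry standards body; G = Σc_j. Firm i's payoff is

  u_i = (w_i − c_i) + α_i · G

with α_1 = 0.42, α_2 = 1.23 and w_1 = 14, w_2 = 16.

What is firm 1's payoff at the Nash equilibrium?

20.72

∂u_i/∂c_i = α_i − 1, so firm i contributes w_i if α_i > 1, else 0.
α_i > 1 for i ∈ {2}; NE contributions (0, 16), G = 16.
u_1 = (14 − 0) + 0.42·16 = 20.72.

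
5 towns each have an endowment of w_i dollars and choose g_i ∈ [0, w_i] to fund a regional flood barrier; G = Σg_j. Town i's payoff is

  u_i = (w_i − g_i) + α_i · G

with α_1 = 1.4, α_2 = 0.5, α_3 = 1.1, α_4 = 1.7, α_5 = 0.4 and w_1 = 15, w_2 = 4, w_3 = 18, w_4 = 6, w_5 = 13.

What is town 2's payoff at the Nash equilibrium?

23.5

∂u_i/∂g_i = α_i − 1, so town i contributes w_i if α_i > 1, else 0.
α_i > 1 for i ∈ {1, 3, 4}; NE contributions (15, 0, 18, 6, 0), G = 39.
u_2 = (4 − 0) + 0.5·39 = 23.5.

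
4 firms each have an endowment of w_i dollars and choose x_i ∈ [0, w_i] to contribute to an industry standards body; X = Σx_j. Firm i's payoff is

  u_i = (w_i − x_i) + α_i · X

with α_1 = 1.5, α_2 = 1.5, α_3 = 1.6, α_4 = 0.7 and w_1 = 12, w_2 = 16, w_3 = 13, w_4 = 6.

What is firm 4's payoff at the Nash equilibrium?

34.7

∂u_i/∂x_i = α_i − 1, so firm i contributes w_i if α_i > 1, else 0.
α_i > 1 for i ∈ {1, 2, 3}; NE contributions (12, 16, 13, 0), X = 41.
u_4 = (6 − 0) + 0.7·41 = 34.7.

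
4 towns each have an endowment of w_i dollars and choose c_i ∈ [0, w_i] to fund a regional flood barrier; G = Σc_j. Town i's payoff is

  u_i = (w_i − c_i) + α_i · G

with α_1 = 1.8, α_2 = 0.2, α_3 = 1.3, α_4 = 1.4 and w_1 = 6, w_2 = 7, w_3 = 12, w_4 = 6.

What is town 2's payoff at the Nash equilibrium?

∂u_i/∂c_i = α_i − 1, so town i contributes w_i if α_i > 1, else 0.
α_i > 1 for i ∈ {1, 3, 4}; NE contributions (6, 0, 12, 6), G = 24.
u_2 = (7 − 0) + 0.2·24 = 11.8.

11.8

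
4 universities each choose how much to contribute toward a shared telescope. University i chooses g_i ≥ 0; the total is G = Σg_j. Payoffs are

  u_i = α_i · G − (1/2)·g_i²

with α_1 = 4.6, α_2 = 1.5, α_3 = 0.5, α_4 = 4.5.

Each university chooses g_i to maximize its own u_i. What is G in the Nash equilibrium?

University i's FOC: ∂u_i/∂g_i = α_i − g_i = 0, so g_i* = α_i.
NE contributions = (4.6, 1.5, 0.5, 4.5); G = 11.1.

11.1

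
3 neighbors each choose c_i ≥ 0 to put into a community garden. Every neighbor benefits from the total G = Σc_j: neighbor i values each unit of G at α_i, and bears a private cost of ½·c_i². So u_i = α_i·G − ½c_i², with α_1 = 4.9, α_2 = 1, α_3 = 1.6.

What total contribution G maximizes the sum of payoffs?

22.5

Planner FOC: ∂(Σu_j)/∂c_i = (Σα_j) − c_i = 0, so c_i^SO = Σα_j = 7.5 for every i; G^SO = 22.5.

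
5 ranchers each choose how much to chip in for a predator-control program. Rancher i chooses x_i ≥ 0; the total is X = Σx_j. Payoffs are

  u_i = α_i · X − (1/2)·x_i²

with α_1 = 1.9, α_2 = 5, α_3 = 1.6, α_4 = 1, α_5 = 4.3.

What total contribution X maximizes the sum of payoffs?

69

Planner FOC: ∂(Σu_j)/∂x_i = (Σα_j) − x_i = 0, so x_i^SO = Σα_j = 13.8 for every i; X^SO = 69.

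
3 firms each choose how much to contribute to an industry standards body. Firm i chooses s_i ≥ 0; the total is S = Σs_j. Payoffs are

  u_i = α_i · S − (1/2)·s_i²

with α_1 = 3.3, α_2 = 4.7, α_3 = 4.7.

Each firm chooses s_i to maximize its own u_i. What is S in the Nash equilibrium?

Firm i's FOC: ∂u_i/∂s_i = α_i − s_i = 0, so s_i* = α_i.
NE contributions = (3.3, 4.7, 4.7); S = 12.7.

12.7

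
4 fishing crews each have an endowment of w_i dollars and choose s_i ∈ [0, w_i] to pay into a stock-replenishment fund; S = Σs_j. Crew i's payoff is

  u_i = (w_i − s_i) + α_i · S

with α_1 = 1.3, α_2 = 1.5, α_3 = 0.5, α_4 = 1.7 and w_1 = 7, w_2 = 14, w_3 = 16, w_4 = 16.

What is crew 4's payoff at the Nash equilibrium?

∂u_i/∂s_i = α_i − 1, so crew i contributes w_i if α_i > 1, else 0.
α_i > 1 for i ∈ {1, 2, 4}; NE contributions (7, 14, 0, 16), S = 37.
u_4 = (16 − 16) + 1.7·37 = 62.9.

62.9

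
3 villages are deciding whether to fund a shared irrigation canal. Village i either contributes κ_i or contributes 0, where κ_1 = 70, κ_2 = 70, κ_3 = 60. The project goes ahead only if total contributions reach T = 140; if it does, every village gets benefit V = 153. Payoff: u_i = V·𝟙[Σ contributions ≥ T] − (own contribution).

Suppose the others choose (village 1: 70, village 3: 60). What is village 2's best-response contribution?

Others' total = 130. Contributing 70 brings total to 200 ≥ 140: gain V − κ_2 = 83.
Best response: 70.

70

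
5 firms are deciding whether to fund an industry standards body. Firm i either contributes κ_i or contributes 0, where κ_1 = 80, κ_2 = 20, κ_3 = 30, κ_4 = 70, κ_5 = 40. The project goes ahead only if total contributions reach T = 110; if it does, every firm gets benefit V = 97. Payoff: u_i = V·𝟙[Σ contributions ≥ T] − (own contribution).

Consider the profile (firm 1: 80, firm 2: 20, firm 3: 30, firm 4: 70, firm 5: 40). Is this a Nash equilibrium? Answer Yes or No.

No

Total = 240 ≥ 110: provided.
Firm 1 (pledges 80, payoff 17): dropping to 0 → total 160, payoff 97. Profitable deviation.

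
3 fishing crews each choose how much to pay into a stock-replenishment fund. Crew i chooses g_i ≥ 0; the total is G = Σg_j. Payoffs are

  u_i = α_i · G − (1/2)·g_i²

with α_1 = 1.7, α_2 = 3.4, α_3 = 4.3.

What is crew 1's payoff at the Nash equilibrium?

14.535

Crew i's FOC: ∂u_i/∂g_i = α_i − g_i = 0, so g_i* = α_i.
NE contributions = (1.7, 3.4, 4.3); G = 9.4.
u_1 = α_1·G − ½·(g_1)² = 1.7·9.4 − ½·1.7² = 14.535.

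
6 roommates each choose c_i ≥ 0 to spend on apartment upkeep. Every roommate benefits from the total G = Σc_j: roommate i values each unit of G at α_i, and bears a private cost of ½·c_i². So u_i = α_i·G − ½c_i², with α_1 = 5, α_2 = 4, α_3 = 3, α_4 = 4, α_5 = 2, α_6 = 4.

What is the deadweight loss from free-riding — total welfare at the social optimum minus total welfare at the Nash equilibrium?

1011

Roommate i's FOC: ∂u_i/∂c_i = α_i − c_i = 0, so c_i* = α_i.
NE contributions = (5, 4, 3, 4, 2, 4); G = 22.
W^NE = (Σα)·G − ½Σα_i² = 22² − ½·86 = 441.
Planner sets c_i = Σα_j = 22 for every i, so G^SO = 6·22 = 132.
W^SO = (Σα)·G^SO − ½·6·(Σα)² = (6/2)·22² = 1452.
Deadweight loss = W^SO − W^NE = 1011.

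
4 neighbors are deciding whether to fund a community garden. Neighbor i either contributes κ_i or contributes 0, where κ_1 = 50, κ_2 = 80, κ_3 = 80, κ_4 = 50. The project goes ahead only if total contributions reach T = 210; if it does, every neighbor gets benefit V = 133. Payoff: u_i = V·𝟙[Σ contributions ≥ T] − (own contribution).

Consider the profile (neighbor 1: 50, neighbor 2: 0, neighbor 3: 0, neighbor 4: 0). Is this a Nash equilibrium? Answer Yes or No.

Total = 50 < 210: not provided.
Neighbor 1 (pledges 50, payoff -50): dropping to 0 → total 0, payoff 0. Profitable deviation.

No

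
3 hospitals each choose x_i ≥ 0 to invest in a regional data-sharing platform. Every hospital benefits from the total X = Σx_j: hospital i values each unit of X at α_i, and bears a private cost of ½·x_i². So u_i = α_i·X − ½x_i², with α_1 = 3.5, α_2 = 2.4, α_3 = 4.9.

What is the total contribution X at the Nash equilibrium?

Hospital i's FOC: ∂u_i/∂x_i = α_i − x_i = 0, so x_i* = α_i.
NE contributions = (3.5, 2.4, 4.9); X = 10.8.

10.8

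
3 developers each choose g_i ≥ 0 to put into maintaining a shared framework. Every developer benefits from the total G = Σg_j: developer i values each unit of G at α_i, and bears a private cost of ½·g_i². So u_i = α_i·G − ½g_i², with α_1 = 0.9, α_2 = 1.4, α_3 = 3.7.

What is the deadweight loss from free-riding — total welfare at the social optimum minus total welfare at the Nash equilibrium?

Developer i's FOC: ∂u_i/∂g_i = α_i − g_i = 0, so g_i* = α_i.
NE contributions = (0.9, 1.4, 3.7); G = 6.
W^NE = (Σα)·G − ½Σα_i² = 6² − ½·16.46 = 27.77.
Planner sets g_i = Σα_j = 6 for every i, so G^SO = 3·6 = 18.
W^SO = (Σα)·G^SO − ½·3·(Σα)² = (3/2)·6² = 54.
Deadweight loss = W^SO − W^NE = 26.23.

26.23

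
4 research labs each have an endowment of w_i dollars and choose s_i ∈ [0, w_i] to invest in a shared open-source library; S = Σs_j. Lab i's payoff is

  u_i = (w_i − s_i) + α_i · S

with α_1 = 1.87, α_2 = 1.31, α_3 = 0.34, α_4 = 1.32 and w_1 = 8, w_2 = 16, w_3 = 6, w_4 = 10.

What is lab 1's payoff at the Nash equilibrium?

63.58

∂u_i/∂s_i = α_i − 1, so lab i contributes w_i if α_i > 1, else 0.
α_i > 1 for i ∈ {1, 2, 4}; NE contributions (8, 16, 0, 10), S = 34.
u_1 = (8 − 8) + 1.87·34 = 63.58.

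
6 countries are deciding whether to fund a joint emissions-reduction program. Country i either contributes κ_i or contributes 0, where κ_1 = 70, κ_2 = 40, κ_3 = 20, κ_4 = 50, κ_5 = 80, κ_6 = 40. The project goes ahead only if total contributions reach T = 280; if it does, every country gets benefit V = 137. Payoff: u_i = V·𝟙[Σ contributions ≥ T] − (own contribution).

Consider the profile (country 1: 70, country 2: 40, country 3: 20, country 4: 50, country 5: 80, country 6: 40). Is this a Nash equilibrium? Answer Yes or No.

Total = 300 ≥ 280: provided.
Country 1 (pledges 70, payoff 67): dropping to 0 → total 230, payoff 0. No gain.
Country 2 (pledges 40, payoff 97): dropping to 0 → total 260, payoff 0. No gain.
Country 3 (pledges 20, payoff 117): dropping to 0 → total 280, payoff 137. Profitable deviation.

No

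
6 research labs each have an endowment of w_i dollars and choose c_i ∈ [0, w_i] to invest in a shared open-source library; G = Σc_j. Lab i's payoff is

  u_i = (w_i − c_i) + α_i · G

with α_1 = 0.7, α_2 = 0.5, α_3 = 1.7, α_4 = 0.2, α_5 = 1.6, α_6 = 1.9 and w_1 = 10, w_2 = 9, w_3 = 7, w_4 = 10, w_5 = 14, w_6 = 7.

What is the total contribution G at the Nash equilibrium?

28

∂u_i/∂c_i = α_i − 1, so lab i contributes w_i if α_i > 1, else 0.
α_i > 1 for i ∈ {3, 5, 6}; NE contributions (0, 0, 7, 0, 14, 7), G = 28.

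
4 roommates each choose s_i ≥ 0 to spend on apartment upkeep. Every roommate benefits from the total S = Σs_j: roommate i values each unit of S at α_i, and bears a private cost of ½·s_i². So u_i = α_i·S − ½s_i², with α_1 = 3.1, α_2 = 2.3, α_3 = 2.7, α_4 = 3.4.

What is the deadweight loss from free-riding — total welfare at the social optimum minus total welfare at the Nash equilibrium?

149.125

Roommate i's FOC: ∂u_i/∂s_i = α_i − s_i = 0, so s_i* = α_i.
NE contributions = (3.1, 2.3, 2.7, 3.4); S = 11.5.
W^NE = (Σα)·S − ½Σα_i² = 11.5² − ½·33.75 = 115.375.
Planner sets s_i = Σα_j = 11.5 for every i, so S^SO = 4·11.5 = 46.
W^SO = (Σα)·S^SO − ½·4·(Σα)² = (4/2)·11.5² = 264.5.
Deadweight loss = W^SO − W^NE = 149.125.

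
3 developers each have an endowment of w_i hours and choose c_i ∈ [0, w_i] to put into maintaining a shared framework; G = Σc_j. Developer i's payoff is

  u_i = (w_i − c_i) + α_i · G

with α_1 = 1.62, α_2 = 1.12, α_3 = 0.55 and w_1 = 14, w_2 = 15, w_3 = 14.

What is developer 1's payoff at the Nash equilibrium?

∂u_i/∂c_i = α_i − 1, so developer i contributes w_i if α_i > 1, else 0.
α_i > 1 for i ∈ {1, 2}; NE contributions (14, 15, 0), G = 29.
u_1 = (14 − 14) + 1.62·29 = 46.98.

46.98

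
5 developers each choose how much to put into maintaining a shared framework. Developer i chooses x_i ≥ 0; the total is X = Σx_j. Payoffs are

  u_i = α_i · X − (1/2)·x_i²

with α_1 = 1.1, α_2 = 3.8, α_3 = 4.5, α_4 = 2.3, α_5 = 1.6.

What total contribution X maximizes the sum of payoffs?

66.5

Planner FOC: ∂(Σu_j)/∂x_i = (Σα_j) − x_i = 0, so x_i^SO = Σα_j = 13.3 for every i; X^SO = 66.5.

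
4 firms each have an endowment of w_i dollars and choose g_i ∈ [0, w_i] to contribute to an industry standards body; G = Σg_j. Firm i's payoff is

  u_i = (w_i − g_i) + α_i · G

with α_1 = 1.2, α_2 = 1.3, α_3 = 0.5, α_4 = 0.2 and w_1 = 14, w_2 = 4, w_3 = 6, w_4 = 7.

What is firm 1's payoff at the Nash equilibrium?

∂u_i/∂g_i = α_i − 1, so firm i contributes w_i if α_i > 1, else 0.
α_i > 1 for i ∈ {1, 2}; NE contributions (14, 4, 0, 0), G = 18.
u_1 = (14 − 14) + 1.2·18 = 21.6.

21.6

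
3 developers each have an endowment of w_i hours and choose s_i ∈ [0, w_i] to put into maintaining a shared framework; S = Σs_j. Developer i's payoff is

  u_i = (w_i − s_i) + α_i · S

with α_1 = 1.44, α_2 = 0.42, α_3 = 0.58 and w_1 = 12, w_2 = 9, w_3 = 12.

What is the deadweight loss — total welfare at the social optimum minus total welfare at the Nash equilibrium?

30.24

∂u_i/∂s_i = α_i − 1, so developer i contributes w_i if α_i > 1, else 0.
α_i > 1 for i ∈ {1}; NE contributions (12, 0, 0), S = 12.
W^NE = Σw_i − S^NE + (Σα_i)·S^NE = 33 + 1.44·12 = 50.28.
Planner: ∂(Σu_j)/∂s_i = Σα_j − 1 = 1.44 > 0, so everyone contributes w_i; S^SO = 33, W^SO = 33 + 1.44·33 = 80.52.
Deadweight loss = 30.24.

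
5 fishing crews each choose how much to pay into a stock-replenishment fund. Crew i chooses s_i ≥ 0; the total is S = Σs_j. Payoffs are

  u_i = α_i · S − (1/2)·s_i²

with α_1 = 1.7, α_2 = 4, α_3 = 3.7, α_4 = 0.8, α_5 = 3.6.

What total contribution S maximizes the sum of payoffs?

Planner FOC: ∂(Σu_j)/∂s_i = (Σα_j) − s_i = 0, so s_i^SO = Σα_j = 13.8 for every i; S^SO = 69.

69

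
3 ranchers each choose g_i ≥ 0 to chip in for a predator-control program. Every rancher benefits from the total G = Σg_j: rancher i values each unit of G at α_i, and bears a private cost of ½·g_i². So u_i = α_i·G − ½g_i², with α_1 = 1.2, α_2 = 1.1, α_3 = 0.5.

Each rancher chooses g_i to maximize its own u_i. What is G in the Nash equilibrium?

Rancher i's FOC: ∂u_i/∂g_i = α_i − g_i = 0, so g_i* = α_i.
NE contributions = (1.2, 1.1, 0.5); G = 2.8.

2.8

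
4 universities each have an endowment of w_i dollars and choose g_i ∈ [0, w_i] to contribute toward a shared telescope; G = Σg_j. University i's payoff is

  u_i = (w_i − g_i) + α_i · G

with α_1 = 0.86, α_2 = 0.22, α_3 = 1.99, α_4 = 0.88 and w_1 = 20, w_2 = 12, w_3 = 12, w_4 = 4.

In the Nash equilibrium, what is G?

∂u_i/∂g_i = α_i − 1, so university i contributes w_i if α_i > 1, else 0.
α_i > 1 for i ∈ {3}; NE contributions (0, 0, 12, 0), G = 12.

12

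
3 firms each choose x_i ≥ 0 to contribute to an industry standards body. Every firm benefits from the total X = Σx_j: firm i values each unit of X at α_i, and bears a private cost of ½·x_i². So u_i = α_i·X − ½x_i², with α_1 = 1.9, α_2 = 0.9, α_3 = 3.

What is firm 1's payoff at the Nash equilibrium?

9.215

Firm i's FOC: ∂u_i/∂x_i = α_i − x_i = 0, so x_i* = α_i.
NE contributions = (1.9, 0.9, 3); X = 5.8.
u_1 = α_1·X − ½·(x_1)² = 1.9·5.8 − ½·1.9² = 9.215.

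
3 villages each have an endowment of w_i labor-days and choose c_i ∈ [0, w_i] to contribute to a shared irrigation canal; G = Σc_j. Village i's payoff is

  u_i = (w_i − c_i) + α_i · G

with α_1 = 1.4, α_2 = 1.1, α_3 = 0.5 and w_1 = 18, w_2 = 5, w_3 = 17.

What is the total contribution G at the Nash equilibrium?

23

∂u_i/∂c_i = α_i − 1, so village i contributes w_i if α_i > 1, else 0.
α_i > 1 for i ∈ {1, 2}; NE contributions (18, 5, 0), G = 23.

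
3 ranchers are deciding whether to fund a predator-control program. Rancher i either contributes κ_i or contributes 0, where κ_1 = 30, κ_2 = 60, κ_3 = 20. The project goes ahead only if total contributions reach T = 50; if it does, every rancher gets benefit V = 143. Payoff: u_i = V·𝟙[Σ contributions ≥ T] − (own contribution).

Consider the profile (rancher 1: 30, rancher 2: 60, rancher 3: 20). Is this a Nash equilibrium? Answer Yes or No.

Total = 110 ≥ 50: provided.
Rancher 1 (pledges 30, payoff 113): dropping to 0 → total 80, payoff 143. Profitable deviation.

No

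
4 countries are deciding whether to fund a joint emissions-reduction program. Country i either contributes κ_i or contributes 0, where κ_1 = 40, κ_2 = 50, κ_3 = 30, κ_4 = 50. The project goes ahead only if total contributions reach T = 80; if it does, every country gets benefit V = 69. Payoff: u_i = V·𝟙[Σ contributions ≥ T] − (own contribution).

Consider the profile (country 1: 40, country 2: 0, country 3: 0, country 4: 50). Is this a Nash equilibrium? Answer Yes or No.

Total = 90 ≥ 80: provided.
Country 1 (pledges 40, payoff 29): dropping to 0 → total 50, payoff 0. No gain.
Country 2 (pledges 0, payoff 69): pledging 50 → total 140, payoff 19. No gain.
Country 3 (pledges 0, payoff 69): pledging 30 → total 120, payoff 39. No gain.
Country 4 (pledges 50, payoff 19): dropping to 0 → total 40, payoff 0. No gain.

Yes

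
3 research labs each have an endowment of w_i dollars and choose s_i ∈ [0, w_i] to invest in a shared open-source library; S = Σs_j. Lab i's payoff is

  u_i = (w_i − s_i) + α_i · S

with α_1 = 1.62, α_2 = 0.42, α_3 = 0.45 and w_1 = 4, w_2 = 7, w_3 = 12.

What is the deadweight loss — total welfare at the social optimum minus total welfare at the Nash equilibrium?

∂u_i/∂s_i = α_i − 1, so lab i contributes w_i if α_i > 1, else 0.
α_i > 1 for i ∈ {1}; NE contributions (4, 0, 0), S = 4.
W^NE = Σw_i − S^NE + (Σα_i)·S^NE = 23 + 1.49·4 = 28.96.
Planner: ∂(Σu_j)/∂s_i = Σα_j − 1 = 1.49 > 0, so everyone contributes w_i; S^SO = 23, W^SO = 23 + 1.49·23 = 57.27.
Deadweight loss = 28.31.

28.31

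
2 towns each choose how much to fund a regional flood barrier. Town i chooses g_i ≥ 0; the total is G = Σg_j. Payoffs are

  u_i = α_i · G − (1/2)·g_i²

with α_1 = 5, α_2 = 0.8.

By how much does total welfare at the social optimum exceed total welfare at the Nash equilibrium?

Town i's FOC: ∂u_i/∂g_i = α_i − g_i = 0, so g_i* = α_i.
NE contributions = (5, 0.8); G = 5.8.
W^NE = (Σα)·G − ½Σα_i² = 5.8² − ½·25.64 = 20.82.
Planner sets g_i = Σα_j = 5.8 for every i, so G^SO = 2·5.8 = 11.6.
W^SO = (Σα)·G^SO − ½·2·(Σα)² = (2/2)·5.8² = 33.64.
Deadweight loss = W^SO − W^NE = 12.82.

12.82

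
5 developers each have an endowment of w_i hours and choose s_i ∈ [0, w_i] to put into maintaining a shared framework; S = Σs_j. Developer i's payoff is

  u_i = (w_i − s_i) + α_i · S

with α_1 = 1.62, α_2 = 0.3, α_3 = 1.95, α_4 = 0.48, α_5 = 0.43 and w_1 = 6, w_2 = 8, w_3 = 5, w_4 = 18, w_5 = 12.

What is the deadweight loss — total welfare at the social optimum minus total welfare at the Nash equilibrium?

143.64

∂u_i/∂s_i = α_i − 1, so developer i contributes w_i if α_i > 1, else 0.
α_i > 1 for i ∈ {1, 3}; NE contributions (6, 0, 5, 0, 0), S = 11.
W^NE = Σw_i − S^NE + (Σα_i)·S^NE = 49 + 3.78·11 = 90.58.
Planner: ∂(Σu_j)/∂s_i = Σα_j − 1 = 3.78 > 0, so everyone contributes w_i; S^SO = 49, W^SO = 49 + 3.78·49 = 234.22.
Deadweight loss = 143.64.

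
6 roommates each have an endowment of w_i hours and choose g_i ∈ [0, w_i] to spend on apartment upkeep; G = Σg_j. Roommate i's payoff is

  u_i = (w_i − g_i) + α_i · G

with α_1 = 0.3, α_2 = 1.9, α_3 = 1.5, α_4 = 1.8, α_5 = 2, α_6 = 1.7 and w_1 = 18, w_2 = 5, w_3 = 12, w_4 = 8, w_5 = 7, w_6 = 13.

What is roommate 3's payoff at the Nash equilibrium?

67.5

∂u_i/∂g_i = α_i − 1, so roommate i contributes w_i if α_i > 1, else 0.
α_i > 1 for i ∈ {2, 3, 4, 5, 6}; NE contributions (0, 5, 12, 8, 7, 13), G = 45.
u_3 = (12 − 12) + 1.5·45 = 67.5.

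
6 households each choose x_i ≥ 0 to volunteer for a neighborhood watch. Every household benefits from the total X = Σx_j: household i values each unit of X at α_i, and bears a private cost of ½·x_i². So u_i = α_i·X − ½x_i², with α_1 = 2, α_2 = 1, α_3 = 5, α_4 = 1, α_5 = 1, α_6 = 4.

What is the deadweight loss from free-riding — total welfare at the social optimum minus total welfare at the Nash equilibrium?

Household i's FOC: ∂u_i/∂x_i = α_i − x_i = 0, so x_i* = α_i.
NE contributions = (2, 1, 5, 1, 1, 4); X = 14.
W^NE = (Σα)·X − ½Σα_i² = 14² − ½·48 = 172.
Planner sets x_i = Σα_j = 14 for every i, so X^SO = 6·14 = 84.
W^SO = (Σα)·X^SO − ½·6·(Σα)² = (6/2)·14² = 588.
Deadweight loss = W^SO − W^NE = 416.

416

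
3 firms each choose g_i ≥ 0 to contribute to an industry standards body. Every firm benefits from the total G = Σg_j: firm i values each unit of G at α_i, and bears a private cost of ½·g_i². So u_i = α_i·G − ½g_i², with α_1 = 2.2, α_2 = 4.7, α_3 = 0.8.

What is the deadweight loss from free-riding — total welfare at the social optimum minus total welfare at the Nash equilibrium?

Firm i's FOC: ∂u_i/∂g_i = α_i − g_i = 0, so g_i* = α_i.
NE contributions = (2.2, 4.7, 0.8); G = 7.7.
W^NE = (Σα)·G − ½Σα_i² = 7.7² − ½·27.57 = 45.505.
Planner sets g_i = Σα_j = 7.7 for every i, so G^SO = 3·7.7 = 23.1.
W^SO = (Σα)·G^SO − ½·3·(Σα)² = (3/2)·7.7² = 88.935.
Deadweight loss = W^SO − W^NE = 43.43.

43.43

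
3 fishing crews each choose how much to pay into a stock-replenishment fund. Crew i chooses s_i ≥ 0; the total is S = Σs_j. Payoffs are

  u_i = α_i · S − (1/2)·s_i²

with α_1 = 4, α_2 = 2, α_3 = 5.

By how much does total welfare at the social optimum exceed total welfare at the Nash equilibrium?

83

Crew i's FOC: ∂u_i/∂s_i = α_i − s_i = 0, so s_i* = α_i.
NE contributions = (4, 2, 5); S = 11.
W^NE = (Σα)·S − ½Σα_i² = 11² − ½·45 = 98.5.
Planner sets s_i = Σα_j = 11 for every i, so S^SO = 3·11 = 33.
W^SO = (Σα)·S^SO − ½·3·(Σα)² = (3/2)·11² = 181.5.
Deadweight loss = W^SO − W^NE = 83.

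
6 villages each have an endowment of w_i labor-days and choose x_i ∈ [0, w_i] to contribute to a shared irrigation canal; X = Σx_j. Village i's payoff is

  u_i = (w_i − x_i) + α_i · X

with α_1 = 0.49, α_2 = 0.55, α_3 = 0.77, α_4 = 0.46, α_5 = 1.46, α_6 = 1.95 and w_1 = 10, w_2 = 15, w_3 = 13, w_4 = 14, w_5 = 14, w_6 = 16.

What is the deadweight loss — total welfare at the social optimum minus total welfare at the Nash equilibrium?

∂u_i/∂x_i = α_i − 1, so village i contributes w_i if α_i > 1, else 0.
α_i > 1 for i ∈ {5, 6}; NE contributions (0, 0, 0, 0, 14, 16), X = 30.
W^NE = Σw_i − X^NE + (Σα_i)·X^NE = 82 + 4.68·30 = 222.4.
Planner: ∂(Σu_j)/∂x_i = Σα_j − 1 = 4.68 > 0, so everyone contributes w_i; X^SO = 82, W^SO = 82 + 4.68·82 = 465.76.
Deadweight loss = 243.36.

243.36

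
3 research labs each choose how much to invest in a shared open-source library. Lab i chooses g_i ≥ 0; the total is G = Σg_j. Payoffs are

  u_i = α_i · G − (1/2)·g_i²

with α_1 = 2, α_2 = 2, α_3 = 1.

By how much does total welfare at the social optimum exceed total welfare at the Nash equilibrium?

17

Lab i's FOC: ∂u_i/∂g_i = α_i − g_i = 0, so g_i* = α_i.
NE contributions = (2, 2, 1); G = 5.
W^NE = (Σα)·G − ½Σα_i² = 5² − ½·9 = 20.5.
Planner sets g_i = Σα_j = 5 for every i, so G^SO = 3·5 = 15.
W^SO = (Σα)·G^SO − ½·3·(Σα)² = (3/2)·5² = 37.5.
Deadweight loss = W^SO − W^NE = 17.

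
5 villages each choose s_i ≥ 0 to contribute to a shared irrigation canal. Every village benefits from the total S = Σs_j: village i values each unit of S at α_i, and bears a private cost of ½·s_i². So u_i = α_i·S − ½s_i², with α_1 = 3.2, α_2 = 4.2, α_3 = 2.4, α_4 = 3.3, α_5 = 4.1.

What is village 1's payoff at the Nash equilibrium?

Village i's FOC: ∂u_i/∂s_i = α_i − s_i = 0, so s_i* = α_i.
NE contributions = (3.2, 4.2, 2.4, 3.3, 4.1); S = 17.2.
u_1 = α_1·S − ½·(s_1)² = 3.2·17.2 − ½·3.2² = 49.92.

49.92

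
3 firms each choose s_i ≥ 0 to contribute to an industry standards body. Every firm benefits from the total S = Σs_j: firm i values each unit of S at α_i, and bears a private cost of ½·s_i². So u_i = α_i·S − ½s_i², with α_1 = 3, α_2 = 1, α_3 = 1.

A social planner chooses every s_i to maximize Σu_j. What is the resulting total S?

15

Planner FOC: ∂(Σu_j)/∂s_i = (Σα_j) − s_i = 0, so s_i^SO = Σα_j = 5 for every i; S^SO = 15.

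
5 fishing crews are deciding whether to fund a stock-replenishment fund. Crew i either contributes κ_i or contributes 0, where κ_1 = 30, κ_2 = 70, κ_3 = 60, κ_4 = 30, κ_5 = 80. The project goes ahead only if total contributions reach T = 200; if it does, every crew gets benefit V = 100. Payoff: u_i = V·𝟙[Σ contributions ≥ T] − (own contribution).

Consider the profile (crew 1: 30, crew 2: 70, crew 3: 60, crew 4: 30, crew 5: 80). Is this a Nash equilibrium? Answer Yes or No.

Total = 270 ≥ 200: provided.
Crew 1 (pledges 30, payoff 70): dropping to 0 → total 240, payoff 100. Profitable deviation.

No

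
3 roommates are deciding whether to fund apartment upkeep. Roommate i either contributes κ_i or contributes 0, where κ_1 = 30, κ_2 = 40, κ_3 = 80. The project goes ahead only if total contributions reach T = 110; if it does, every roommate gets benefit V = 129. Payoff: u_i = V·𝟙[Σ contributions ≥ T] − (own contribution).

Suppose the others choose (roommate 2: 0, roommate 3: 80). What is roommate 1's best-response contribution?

Others' total = 80. Contributing 30 brings total to 110 ≥ 110: gain V − κ_1 = 99.
Best response: 30.

30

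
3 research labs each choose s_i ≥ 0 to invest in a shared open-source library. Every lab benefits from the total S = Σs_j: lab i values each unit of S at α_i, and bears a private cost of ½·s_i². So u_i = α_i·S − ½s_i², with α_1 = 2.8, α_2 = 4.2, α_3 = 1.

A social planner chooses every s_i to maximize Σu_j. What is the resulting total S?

24

Planner FOC: ∂(Σu_j)/∂s_i = (Σα_j) − s_i = 0, so s_i^SO = Σα_j = 8 for every i; S^SO = 24.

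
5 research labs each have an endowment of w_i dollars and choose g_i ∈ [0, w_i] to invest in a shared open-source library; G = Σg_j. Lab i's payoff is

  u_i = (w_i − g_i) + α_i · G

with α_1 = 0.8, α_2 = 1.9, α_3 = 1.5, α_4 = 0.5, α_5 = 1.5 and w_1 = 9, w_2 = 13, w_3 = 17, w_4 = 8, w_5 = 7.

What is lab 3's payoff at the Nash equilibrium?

∂u_i/∂g_i = α_i − 1, so lab i contributes w_i if α_i > 1, else 0.
α_i > 1 for i ∈ {2, 3, 5}; NE contributions (0, 13, 17, 0, 7), G = 37.
u_3 = (17 − 17) + 1.5·37 = 55.5.

55.5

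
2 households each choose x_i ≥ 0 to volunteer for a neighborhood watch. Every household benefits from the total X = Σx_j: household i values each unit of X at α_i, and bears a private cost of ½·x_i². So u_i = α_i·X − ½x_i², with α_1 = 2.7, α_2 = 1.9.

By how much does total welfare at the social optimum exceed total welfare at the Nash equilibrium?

Household i's FOC: ∂u_i/∂x_i = α_i − x_i = 0, so x_i* = α_i.
NE contributions = (2.7, 1.9); X = 4.6.
W^NE = (Σα)·X − ½Σα_i² = 4.6² − ½·10.9 = 15.71.
Planner sets x_i = Σα_j = 4.6 for every i, so X^SO = 2·4.6 = 9.2.
W^SO = (Σα)·X^SO − ½·2·(Σα)² = (2/2)·4.6² = 21.16.
Deadweight loss = W^SO − W^NE = 5.45.

5.45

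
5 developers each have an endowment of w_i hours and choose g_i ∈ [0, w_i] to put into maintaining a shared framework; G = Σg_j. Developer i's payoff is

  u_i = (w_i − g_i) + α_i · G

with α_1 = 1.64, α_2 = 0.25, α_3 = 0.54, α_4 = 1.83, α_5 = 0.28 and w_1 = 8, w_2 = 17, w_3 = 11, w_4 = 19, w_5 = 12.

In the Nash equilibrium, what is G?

∂u_i/∂g_i = α_i − 1, so developer i contributes w_i if α_i > 1, else 0.
α_i > 1 for i ∈ {1, 4}; NE contributions (8, 0, 0, 19, 0), G = 27.

27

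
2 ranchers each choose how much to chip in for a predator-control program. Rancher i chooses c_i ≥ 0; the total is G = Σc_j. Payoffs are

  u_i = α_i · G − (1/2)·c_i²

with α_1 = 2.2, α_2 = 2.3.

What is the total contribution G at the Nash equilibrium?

4.5

Rancher i's FOC: ∂u_i/∂c_i = α_i − c_i = 0, so c_i* = α_i.
NE contributions = (2.2, 2.3); G = 4.5.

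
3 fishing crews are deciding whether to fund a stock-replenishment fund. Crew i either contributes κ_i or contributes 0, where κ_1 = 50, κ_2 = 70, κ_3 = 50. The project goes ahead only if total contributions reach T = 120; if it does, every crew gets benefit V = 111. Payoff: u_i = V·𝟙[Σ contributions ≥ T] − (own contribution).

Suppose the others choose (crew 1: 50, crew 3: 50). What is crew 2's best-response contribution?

70

Others' total = 100. Contributing 70 brings total to 170 ≥ 120: gain V − κ_2 = 41.
Best response: 70.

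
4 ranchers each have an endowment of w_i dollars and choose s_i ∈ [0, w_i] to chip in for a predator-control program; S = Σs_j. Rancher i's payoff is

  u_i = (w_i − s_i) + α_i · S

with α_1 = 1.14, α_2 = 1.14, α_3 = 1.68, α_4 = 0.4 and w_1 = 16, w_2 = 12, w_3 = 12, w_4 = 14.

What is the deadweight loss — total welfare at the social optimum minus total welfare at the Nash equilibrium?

47.04

∂u_i/∂s_i = α_i − 1, so rancher i contributes w_i if α_i > 1, else 0.
α_i > 1 for i ∈ {1, 2, 3}; NE contributions (16, 12, 12, 0), S = 40.
W^NE = Σw_i − S^NE + (Σα_i)·S^NE = 54 + 3.36·40 = 188.4.
Planner: ∂(Σu_j)/∂s_i = Σα_j − 1 = 3.36 > 0, so everyone contributes w_i; S^SO = 54, W^SO = 54 + 3.36·54 = 235.44.
Deadweight loss = 47.04.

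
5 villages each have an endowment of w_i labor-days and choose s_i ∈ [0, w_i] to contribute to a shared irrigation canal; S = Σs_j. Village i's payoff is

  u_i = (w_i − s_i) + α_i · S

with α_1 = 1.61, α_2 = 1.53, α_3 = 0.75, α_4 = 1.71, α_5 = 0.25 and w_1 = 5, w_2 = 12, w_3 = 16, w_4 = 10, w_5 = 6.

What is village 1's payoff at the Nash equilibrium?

43.47

∂u_i/∂s_i = α_i − 1, so village i contributes w_i if α_i > 1, else 0.
α_i > 1 for i ∈ {1, 2, 4}; NE contributions (5, 12, 0, 10, 0), S = 27.
u_1 = (5 − 5) + 1.61·27 = 43.47.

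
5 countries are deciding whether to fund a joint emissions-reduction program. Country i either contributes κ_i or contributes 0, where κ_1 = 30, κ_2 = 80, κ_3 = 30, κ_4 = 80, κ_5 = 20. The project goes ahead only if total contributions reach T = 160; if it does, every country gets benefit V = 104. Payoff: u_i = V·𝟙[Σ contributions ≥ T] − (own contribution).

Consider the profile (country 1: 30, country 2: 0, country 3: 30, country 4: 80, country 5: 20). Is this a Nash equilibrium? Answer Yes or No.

Yes

Total = 160 ≥ 160: provided.
Country 1 (pledges 30, payoff 74): dropping to 0 → total 130, payoff 0. No gain.
Country 2 (pledges 0, payoff 104): pledging 80 → total 240, payoff 24. No gain.
Country 3 (pledges 30, payoff 74): dropping to 0 → total 130, payoff 0. No gain.
Country 4 (pledges 80, payoff 24): dropping to 0 → total 80, payoff 0. No gain.
Country 5 (pledges 20, payoff 84): dropping to 0 → total 140, payoff 0. No gain.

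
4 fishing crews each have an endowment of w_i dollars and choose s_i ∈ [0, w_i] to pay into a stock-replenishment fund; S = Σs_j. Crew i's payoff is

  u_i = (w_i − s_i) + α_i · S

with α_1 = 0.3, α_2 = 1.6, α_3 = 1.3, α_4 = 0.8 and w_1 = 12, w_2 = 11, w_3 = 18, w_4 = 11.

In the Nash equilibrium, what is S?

∂u_i/∂s_i = α_i − 1, so crew i contributes w_i if α_i > 1, else 0.
α_i > 1 for i ∈ {2, 3}; NE contributions (0, 11, 18, 0), S = 29.

29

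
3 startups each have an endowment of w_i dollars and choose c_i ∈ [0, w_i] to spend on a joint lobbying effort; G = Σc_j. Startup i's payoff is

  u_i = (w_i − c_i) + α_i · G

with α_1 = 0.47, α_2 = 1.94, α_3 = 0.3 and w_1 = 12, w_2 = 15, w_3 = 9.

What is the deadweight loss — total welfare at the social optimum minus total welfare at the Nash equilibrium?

35.91

∂u_i/∂c_i = α_i − 1, so startup i contributes w_i if α_i > 1, else 0.
α_i > 1 for i ∈ {2}; NE contributions (0, 15, 0), G = 15.
W^NE = Σw_i − G^NE + (Σα_i)·G^NE = 36 + 1.71·15 = 61.65.
Planner: ∂(Σu_j)/∂c_i = Σα_j − 1 = 1.71 > 0, so everyone contributes w_i; G^SO = 36, W^SO = 36 + 1.71·36 = 97.56.
Deadweight loss = 35.91.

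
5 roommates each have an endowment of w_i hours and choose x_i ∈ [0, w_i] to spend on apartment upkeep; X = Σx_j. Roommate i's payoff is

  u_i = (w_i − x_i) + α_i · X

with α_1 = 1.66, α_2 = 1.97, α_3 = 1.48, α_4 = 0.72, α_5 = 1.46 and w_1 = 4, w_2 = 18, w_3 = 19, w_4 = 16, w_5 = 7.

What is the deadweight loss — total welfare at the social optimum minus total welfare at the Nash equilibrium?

100.64

∂u_i/∂x_i = α_i − 1, so roommate i contributes w_i if α_i > 1, else 0.
α_i > 1 for i ∈ {1, 2, 3, 5}; NE contributions (4, 18, 19, 0, 7), X = 48.
W^NE = Σw_i − X^NE + (Σα_i)·X^NE = 64 + 6.29·48 = 365.92.
Planner: ∂(Σu_j)/∂x_i = Σα_j − 1 = 6.29 > 0, so everyone contributes w_i; X^SO = 64, W^SO = 64 + 6.29·64 = 466.56.
Deadweight loss = 100.64.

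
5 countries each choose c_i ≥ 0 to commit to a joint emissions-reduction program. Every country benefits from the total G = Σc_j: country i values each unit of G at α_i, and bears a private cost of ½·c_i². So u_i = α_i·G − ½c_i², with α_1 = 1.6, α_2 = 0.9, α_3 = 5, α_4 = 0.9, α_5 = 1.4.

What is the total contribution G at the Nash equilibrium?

Country i's FOC: ∂u_i/∂c_i = α_i − c_i = 0, so c_i* = α_i.
NE contributions = (1.6, 0.9, 5, 0.9, 1.4); G = 9.8.

9.8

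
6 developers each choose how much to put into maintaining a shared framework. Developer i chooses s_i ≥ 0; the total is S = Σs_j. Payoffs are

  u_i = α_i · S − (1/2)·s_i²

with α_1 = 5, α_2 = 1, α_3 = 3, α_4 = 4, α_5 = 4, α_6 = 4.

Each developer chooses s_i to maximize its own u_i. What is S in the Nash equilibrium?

Developer i's FOC: ∂u_i/∂s_i = α_i − s_i = 0, so s_i* = α_i.
NE contributions = (5, 1, 3, 4, 4, 4); S = 21.

21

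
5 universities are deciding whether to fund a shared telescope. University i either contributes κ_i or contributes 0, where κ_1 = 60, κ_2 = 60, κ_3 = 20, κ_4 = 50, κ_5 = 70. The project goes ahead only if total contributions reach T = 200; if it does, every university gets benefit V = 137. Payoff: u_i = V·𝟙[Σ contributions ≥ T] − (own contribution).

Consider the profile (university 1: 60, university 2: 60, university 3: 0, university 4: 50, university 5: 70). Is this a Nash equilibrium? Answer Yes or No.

Yes

Total = 240 ≥ 200: provided.
University 1 (pledges 60, payoff 77): dropping to 0 → total 180, payoff 0. No gain.
University 2 (pledges 60, payoff 77): dropping to 0 → total 180, payoff 0. No gain.
University 3 (pledges 0, payoff 137): pledging 20 → total 260, payoff 117. No gain.
University 4 (pledges 50, payoff 87): dropping to 0 → total 190, payoff 0. No gain.
University 5 (pledges 70, payoff 67): dropping to 0 → total 170, payoff 0. No gain.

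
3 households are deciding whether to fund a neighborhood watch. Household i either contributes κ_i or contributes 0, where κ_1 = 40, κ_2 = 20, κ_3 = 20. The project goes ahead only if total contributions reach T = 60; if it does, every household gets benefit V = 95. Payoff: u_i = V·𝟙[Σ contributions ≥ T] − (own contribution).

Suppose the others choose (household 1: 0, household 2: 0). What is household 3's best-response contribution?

0

Others' total = 0. Even contributing 20 gives 20 < 60: no benefit either way.
Best response: 0.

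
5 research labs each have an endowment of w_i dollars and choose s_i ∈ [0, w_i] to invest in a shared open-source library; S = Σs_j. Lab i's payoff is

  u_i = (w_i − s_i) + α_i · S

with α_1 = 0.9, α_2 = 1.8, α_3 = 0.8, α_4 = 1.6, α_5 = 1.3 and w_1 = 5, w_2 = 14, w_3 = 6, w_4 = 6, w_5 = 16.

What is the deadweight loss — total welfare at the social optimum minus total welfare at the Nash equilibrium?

∂u_i/∂s_i = α_i − 1, so lab i contributes w_i if α_i > 1, else 0.
α_i > 1 for i ∈ {2, 4, 5}; NE contributions (0, 14, 0, 6, 16), S = 36.
W^NE = Σw_i − S^NE + (Σα_i)·S^NE = 47 + 5.4·36 = 241.4.
Planner: ∂(Σu_j)/∂s_i = Σα_j − 1 = 5.4 > 0, so everyone contributes w_i; S^SO = 47, W^SO = 47 + 5.4·47 = 300.8.
Deadweight loss = 59.4.

59.4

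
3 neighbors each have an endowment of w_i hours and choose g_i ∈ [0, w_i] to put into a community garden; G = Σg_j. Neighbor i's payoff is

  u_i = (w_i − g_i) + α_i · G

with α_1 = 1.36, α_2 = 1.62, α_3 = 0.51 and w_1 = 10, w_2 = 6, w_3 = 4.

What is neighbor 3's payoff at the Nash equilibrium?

12.16

∂u_i/∂g_i = α_i − 1, so neighbor i contributes w_i if α_i > 1, else 0.
α_i > 1 for i ∈ {1, 2}; NE contributions (10, 6, 0), G = 16.
u_3 = (4 − 0) + 0.51·16 = 12.16.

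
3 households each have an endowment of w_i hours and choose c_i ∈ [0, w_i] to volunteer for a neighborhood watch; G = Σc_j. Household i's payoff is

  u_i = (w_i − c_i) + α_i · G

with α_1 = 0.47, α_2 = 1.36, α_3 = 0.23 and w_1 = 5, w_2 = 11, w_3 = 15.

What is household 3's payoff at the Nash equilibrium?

17.53

∂u_i/∂c_i = α_i − 1, so household i contributes w_i if α_i > 1, else 0.
α_i > 1 for i ∈ {2}; NE contributions (0, 11, 0), G = 11.
u_3 = (15 − 0) + 0.23·11 = 17.53.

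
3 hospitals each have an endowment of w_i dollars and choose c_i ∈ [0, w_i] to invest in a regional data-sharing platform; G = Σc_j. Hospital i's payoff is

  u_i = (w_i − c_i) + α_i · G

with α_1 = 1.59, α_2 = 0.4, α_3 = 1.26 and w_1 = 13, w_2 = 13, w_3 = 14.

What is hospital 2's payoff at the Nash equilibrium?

∂u_i/∂c_i = α_i − 1, so hospital i contributes w_i if α_i > 1, else 0.
α_i > 1 for i ∈ {1, 3}; NE contributions (13, 0, 14), G = 27.
u_2 = (13 − 0) + 0.4·27 = 23.8.

23.8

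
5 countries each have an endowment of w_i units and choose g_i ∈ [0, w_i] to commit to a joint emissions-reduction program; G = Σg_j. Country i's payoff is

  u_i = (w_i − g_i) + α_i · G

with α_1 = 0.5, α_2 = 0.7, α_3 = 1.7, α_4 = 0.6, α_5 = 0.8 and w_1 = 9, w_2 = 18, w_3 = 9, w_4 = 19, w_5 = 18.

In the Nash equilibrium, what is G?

9

∂u_i/∂g_i = α_i − 1, so country i contributes w_i if α_i > 1, else 0.
α_i > 1 for i ∈ {3}; NE contributions (0, 0, 9, 0, 0), G = 9.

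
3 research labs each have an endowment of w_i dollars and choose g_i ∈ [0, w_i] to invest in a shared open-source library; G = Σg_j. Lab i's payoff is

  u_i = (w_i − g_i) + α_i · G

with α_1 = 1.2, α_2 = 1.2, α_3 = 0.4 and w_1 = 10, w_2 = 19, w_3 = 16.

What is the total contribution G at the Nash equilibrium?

∂u_i/∂g_i = α_i − 1, so lab i contributes w_i if α_i > 1, else 0.
α_i > 1 for i ∈ {1, 2}; NE contributions (10, 19, 0), G = 29.

29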